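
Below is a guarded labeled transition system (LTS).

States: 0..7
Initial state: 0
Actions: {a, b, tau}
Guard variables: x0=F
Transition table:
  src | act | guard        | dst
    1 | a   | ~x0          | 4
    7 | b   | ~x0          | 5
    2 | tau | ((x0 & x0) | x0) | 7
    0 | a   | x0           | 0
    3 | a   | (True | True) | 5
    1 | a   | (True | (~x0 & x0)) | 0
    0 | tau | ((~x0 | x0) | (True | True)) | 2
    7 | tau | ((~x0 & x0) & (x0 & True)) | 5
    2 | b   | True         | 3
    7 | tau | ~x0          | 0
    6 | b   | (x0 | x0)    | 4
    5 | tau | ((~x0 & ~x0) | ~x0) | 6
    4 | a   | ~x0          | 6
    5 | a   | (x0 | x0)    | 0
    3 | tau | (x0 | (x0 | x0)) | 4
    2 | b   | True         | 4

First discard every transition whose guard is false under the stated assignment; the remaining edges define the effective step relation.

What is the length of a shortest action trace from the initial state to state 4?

Answer: 2

Working:
BFS to 4:
  L0 = {0}
  L1 = {2}
  L2 = {3,4}
depth(4)=2, e.g. tau·b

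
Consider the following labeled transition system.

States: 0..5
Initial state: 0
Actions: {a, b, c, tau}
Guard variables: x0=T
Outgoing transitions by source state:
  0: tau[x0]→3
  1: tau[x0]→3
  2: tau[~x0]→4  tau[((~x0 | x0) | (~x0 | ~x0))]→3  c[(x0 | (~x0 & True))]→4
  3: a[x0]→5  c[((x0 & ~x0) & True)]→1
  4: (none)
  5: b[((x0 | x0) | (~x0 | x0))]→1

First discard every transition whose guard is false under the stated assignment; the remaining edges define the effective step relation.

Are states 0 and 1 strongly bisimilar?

Refine partition for ~:
  P[0] = {{0,1,2,3,4,5}}
  P[1] = {{0,1},{2},{3},{4},{5}}
Fixed point at round 2; 5 class(es).
[0]={0,1}  [1]={0,1}

Answer: BISIMILAR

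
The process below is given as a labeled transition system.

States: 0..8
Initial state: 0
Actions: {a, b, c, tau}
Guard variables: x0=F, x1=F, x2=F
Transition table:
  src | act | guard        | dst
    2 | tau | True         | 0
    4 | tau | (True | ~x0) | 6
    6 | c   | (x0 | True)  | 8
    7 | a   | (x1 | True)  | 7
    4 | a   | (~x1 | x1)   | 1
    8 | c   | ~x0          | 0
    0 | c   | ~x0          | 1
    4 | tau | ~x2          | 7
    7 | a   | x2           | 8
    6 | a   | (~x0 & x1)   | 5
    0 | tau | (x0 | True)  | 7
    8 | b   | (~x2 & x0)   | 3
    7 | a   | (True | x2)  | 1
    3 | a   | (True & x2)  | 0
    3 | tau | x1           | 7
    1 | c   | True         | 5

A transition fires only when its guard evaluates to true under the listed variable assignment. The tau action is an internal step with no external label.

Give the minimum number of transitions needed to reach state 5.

Answer: 2

Trace:
BFS to 5:
  Layer 0: {0}
  Layer 1: {1,7}
  Layer 2: {5}
first hit 5 at d=2 via c·c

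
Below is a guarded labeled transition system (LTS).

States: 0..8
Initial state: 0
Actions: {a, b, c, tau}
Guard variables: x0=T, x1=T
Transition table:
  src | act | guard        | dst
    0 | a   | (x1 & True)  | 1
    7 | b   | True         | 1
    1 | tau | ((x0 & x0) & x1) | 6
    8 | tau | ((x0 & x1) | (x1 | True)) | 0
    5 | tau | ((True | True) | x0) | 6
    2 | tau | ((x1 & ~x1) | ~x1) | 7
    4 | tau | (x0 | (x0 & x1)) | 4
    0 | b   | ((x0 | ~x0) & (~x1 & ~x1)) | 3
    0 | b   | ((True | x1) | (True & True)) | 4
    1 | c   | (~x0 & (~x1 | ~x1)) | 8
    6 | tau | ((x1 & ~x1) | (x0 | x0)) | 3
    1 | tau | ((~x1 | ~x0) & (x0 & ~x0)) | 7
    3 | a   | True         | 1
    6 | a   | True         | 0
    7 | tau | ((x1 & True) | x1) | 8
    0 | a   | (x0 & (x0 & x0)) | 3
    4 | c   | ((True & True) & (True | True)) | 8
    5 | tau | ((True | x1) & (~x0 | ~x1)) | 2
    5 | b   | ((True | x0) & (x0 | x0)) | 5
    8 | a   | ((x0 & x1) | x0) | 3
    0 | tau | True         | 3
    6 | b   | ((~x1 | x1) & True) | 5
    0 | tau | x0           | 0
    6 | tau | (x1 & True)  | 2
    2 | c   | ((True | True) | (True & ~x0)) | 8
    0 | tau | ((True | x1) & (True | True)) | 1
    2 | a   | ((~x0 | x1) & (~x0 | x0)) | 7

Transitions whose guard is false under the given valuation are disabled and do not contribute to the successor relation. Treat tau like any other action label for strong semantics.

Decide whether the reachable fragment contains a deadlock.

Answer: DEADLOCK-FREE

Working:
Reachable = {0,1,2,3,4,5,6,7,8}
  0: a→1  a→3  b→4  tau→0  tau→1  tau→3  [deg 6]
  1: tau→6  [deg 1]
  2: a→7  c→8  [deg 2]
  3: a→1  [deg 1]
  4: c→8  tau→4  [deg 2]
  5: b→5  tau→6  [deg 2]
  6: a→0  b→5  tau→2  tau→3  [deg 4]
  7: b→1  tau→8  [deg 2]
  8: a→3  tau→0  [deg 2]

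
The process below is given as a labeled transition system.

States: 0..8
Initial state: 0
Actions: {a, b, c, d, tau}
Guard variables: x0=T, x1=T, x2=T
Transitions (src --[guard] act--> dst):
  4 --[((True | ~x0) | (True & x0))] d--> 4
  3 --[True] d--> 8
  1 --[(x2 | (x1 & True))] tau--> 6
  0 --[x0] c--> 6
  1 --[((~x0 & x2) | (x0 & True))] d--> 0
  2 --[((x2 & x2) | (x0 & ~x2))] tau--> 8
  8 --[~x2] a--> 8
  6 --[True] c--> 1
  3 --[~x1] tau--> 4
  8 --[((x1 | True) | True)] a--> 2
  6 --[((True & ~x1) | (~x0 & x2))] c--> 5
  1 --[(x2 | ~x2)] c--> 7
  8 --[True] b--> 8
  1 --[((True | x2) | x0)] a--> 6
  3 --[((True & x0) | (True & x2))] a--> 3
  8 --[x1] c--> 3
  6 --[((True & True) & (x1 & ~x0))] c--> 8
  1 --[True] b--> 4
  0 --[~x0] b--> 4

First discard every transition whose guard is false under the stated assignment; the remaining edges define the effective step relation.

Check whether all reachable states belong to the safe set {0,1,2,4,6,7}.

Answer: INVARIANT HOLDS

Working:
Safe = {0,1,2,4,6,7}
Reachable = {0,1,4,6,7}
  0: ok
  1: ok
  4: ok
  6: ok
  7: ok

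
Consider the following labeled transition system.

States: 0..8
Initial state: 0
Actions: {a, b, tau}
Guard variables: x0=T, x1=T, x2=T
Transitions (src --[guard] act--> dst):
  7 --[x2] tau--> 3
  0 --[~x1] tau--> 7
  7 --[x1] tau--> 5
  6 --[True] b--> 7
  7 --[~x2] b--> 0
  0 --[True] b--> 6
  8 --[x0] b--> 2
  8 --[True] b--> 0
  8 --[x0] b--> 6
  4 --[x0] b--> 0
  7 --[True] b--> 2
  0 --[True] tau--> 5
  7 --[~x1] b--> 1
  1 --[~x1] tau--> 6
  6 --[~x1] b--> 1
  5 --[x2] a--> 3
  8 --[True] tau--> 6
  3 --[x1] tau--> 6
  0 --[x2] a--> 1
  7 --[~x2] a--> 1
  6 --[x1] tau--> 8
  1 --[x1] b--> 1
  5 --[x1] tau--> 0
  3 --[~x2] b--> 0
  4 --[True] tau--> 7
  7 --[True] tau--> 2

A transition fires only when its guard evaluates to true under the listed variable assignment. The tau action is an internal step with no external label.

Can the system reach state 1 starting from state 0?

Answer: REACHABLE

Analysis:
19 transition(s) survive guard evaluation.
Layer 0: {0}
Layer 1: {1,5,6}  now seen {0,1,5,6}
Layer 2: {3,7,8}  now seen {0,1,3,5,6,7,8}
Layer 3: {2}  now seen {0,1,2,3,5,6,7,8}
R = {0,1,2,3,5,6,7,8}
witness 1: a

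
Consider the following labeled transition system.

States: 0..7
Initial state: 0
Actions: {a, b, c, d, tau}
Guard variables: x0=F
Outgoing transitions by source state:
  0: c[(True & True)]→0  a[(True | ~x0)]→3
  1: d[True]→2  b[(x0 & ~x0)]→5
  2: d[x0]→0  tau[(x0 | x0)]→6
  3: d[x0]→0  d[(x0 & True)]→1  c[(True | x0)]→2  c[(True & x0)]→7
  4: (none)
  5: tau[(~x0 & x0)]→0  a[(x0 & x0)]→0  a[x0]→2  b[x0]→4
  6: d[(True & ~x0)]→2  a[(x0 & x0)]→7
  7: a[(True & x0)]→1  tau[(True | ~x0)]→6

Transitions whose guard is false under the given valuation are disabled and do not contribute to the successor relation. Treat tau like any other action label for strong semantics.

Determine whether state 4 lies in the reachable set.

Answer: UNREACHABLE

Working:
6 transition(s) survive guard evaluation.
depth 0: {0}
depth 1: {3}  cumulative {0,3}
depth 2: {2}  cumulative {0,2,3}
Reachable = {0,2,3}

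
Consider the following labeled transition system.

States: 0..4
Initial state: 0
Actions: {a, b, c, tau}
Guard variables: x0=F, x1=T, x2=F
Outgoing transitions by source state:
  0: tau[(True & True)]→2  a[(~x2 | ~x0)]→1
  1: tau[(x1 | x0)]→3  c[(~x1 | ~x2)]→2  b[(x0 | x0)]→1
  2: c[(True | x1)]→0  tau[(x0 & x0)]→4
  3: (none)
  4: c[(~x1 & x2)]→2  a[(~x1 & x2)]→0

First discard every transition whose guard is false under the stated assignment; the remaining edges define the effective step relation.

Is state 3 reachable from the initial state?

Answer: REACHABLE

Analysis:
After dropping false guards: 5 live edges.
L0 = {0}
L1 = {1,2}  total {0,1,2}
L2 = {3}  total {0,1,2,3}
Reach set: {0,1,2,3}
witness 3: a·tau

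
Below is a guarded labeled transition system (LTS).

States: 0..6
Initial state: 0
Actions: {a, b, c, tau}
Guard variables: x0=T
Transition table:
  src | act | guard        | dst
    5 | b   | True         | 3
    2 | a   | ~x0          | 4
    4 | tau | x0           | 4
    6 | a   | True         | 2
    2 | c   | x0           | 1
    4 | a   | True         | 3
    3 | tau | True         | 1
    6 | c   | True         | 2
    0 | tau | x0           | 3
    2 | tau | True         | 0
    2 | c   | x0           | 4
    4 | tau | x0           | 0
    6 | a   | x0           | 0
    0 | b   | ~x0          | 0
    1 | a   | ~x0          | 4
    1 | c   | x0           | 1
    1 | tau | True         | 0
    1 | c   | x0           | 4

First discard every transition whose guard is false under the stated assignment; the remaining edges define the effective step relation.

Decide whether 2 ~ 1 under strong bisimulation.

Answer: BISIMILAR

Trace:
Refine partition for ~:
  P[0] = {{0,1,2,3,4,5,6}}
  P[1] = {{0,3},{1,2},{4},{5},{6}}
  P[2] = {{0},{1,2},{3},{4},{5},{6}}
stable after 3 split(s): 6 block(s)
2∈{1,2}, 1∈{1,2}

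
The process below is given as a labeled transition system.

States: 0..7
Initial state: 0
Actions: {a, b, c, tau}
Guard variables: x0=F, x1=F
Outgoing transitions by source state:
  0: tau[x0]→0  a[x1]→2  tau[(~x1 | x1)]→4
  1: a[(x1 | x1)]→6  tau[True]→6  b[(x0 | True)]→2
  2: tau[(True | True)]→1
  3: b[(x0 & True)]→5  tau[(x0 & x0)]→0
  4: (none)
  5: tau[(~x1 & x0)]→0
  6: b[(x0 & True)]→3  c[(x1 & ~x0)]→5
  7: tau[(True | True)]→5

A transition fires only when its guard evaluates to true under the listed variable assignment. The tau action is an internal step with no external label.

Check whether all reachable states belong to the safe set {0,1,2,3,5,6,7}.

Answer: INVARIANT VIOLATED at state 4

Working:
Safe = {0,1,2,3,5,6,7}
Reachable = {0,4}
  0: ✓
  4: ✗ unsafe
reach 4 via tau — violates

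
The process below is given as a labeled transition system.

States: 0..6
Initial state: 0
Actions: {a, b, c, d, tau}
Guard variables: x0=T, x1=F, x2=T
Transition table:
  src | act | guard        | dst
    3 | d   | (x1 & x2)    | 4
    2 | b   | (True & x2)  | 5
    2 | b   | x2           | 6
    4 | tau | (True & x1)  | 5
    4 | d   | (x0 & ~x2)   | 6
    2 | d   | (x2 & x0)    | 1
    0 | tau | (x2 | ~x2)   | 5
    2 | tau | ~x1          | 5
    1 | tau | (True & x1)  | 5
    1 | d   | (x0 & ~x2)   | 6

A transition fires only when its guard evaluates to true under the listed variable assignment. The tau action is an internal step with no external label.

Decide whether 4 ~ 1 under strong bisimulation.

Answer: BISIMILAR

Analysis:
Bisimulation quotient by refinement:
  P[0] = {{0,1,2,3,4,5,6}}
  P[1] = {{0},{1,3,4,5,6},{2}}
stable after 2 split(s): 3 block(s)
4∈{1,3,4,5,6}, 1∈{1,3,4,5,6}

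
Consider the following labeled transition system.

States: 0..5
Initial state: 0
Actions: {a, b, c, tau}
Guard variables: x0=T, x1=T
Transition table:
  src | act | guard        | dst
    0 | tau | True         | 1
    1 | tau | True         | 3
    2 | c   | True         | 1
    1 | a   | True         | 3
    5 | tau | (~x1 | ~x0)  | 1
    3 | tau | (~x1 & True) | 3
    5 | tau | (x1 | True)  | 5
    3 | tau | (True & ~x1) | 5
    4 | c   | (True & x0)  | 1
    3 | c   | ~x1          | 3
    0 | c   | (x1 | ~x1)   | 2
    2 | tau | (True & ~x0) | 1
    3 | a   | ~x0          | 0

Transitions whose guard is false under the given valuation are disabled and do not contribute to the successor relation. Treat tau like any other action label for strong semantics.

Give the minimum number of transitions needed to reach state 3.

BFS to 3:
  Layer 0: {0}
  Layer 1: {1,2}
  Layer 2: {3}
depth(3)=2, e.g. tau·a

Answer: 2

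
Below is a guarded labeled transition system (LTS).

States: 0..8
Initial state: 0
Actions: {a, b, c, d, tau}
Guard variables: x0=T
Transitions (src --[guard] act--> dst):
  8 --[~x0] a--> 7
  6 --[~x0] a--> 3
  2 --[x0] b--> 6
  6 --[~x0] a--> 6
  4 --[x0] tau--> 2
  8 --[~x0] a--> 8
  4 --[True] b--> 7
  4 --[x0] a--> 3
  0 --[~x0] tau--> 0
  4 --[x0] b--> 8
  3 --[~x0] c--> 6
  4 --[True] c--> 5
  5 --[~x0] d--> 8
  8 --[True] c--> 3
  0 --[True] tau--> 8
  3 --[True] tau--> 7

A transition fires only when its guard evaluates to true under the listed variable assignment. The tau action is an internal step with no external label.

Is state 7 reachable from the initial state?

Guard filter leaves 9 enabled edge(s).
depth 0: {0}
depth 1: {8}  now seen {0,8}
depth 2: {3}  now seen {0,3,8}
depth 3: {7}  now seen {0,3,7,8}
R = {0,3,7,8}
trace reaching 7: tau·c·tau

Answer: REACHABLE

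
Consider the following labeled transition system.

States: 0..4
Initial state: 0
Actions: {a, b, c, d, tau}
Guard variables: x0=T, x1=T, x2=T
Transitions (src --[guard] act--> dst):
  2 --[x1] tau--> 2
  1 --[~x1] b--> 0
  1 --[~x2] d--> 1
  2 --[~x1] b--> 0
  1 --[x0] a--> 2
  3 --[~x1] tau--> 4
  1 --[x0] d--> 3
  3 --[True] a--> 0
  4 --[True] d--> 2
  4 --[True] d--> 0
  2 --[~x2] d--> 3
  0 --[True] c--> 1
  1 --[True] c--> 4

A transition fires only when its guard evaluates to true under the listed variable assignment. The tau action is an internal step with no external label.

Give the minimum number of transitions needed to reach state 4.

Answer: 2

Trace:
Layered search for 4:
  Layer 0: {0}
  Layer 1: {1}
  Layer 2: {2,3,4}
4 enters at depth 2; path c·c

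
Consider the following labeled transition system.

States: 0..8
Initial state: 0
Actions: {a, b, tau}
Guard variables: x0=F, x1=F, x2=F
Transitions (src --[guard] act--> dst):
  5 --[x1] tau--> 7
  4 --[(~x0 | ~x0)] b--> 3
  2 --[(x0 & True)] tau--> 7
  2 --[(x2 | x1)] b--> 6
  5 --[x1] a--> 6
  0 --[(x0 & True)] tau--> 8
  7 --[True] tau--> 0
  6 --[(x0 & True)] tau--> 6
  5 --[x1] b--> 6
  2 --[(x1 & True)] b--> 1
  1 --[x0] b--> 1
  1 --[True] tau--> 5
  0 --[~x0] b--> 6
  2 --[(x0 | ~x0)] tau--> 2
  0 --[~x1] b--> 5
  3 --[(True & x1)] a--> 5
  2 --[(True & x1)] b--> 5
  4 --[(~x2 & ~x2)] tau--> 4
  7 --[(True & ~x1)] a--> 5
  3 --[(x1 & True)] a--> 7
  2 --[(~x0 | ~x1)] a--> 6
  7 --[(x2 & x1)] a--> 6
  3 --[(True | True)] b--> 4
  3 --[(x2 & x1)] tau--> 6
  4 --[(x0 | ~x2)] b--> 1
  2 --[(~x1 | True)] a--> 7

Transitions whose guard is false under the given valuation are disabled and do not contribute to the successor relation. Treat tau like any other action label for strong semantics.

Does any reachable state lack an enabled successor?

Reach set: {0,5,6}
  0: b→5  b→6  [2 exit(s)]
  5: ∅  [no exit]
  6: ∅  [no exit]
witness 5: b

Answer: DEADLOCK at state 5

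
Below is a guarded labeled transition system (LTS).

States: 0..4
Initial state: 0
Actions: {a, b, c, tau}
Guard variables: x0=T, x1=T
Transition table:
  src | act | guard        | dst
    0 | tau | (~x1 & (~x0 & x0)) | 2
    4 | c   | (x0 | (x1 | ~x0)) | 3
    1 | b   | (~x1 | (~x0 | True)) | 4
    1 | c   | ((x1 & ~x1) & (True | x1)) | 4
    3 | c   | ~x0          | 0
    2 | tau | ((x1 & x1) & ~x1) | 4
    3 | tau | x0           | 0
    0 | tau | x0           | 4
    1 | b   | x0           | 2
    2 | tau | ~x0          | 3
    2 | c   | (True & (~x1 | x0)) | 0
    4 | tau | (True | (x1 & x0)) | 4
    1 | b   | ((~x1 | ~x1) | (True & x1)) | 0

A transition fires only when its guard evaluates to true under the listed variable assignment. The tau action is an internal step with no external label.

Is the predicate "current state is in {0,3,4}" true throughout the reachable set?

Answer: INVARIANT HOLDS

Trace:
Safe = {0,3,4}
Reachable = {0,3,4}
  0: ✓
  3: ✓
  4: ✓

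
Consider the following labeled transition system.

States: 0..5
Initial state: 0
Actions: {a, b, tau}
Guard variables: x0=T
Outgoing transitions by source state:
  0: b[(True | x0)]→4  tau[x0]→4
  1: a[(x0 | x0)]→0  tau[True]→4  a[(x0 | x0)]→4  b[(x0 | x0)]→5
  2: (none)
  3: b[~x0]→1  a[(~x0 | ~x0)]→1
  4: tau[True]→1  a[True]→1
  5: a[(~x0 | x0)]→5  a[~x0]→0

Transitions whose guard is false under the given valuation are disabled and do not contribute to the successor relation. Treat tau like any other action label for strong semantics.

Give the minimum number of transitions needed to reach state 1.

Answer: 2

Analysis:
Layered search for 1:
  depth 0: {0}
  depth 1: {4}
  depth 2: {1}
depth(1)=2, e.g. b·a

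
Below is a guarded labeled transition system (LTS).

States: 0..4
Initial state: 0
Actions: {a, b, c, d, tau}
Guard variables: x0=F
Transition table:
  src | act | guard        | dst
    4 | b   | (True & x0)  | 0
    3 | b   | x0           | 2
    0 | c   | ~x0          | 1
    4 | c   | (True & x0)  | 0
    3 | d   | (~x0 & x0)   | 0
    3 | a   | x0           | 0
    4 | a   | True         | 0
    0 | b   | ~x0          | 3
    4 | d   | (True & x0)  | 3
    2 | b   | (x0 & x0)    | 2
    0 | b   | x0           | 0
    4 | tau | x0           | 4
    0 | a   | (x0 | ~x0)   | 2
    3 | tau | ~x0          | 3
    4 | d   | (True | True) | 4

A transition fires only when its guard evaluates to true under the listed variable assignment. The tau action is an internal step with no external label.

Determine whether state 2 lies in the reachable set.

Answer: REACHABLE

Working:
6 transition(s) survive guard evaluation.
L0 = {0}
L1 = {1,2,3}  total {0,1,2,3}
Reach set: {0,1,2,3}
witness 2: a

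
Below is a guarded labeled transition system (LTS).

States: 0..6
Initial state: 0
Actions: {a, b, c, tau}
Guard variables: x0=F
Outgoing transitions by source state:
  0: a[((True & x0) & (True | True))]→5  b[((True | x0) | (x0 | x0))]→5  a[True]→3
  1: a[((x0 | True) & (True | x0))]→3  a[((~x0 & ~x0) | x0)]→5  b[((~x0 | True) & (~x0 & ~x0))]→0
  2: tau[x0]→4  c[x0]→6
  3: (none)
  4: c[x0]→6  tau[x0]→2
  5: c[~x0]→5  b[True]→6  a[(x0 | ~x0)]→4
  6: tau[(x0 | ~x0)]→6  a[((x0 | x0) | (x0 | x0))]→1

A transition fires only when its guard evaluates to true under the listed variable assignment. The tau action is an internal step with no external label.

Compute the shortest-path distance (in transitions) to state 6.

Answer: 2

Trace:
BFS to 6:
  Layer 0: {0}
  Layer 1: {3,5}
  Layer 2: {4,6}
6 enters at depth 2; path b·b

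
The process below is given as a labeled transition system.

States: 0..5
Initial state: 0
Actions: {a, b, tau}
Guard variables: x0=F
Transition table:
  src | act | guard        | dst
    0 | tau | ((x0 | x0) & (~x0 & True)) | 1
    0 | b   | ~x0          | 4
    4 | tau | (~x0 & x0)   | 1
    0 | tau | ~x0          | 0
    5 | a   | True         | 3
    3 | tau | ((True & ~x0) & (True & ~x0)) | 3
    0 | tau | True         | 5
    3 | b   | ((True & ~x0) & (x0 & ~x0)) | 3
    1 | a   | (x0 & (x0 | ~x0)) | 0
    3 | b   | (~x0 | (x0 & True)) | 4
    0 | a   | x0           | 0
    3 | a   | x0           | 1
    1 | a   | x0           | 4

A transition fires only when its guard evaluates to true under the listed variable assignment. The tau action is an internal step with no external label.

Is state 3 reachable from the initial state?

6 transition(s) survive guard evaluation.
L0 = {0}
L1 = {4,5}  now seen {0,4,5}
L2 = {3}  now seen {0,3,4,5}
Reach set: {0,3,4,5}
trace reaching 3: tau·a

Answer: REACHABLE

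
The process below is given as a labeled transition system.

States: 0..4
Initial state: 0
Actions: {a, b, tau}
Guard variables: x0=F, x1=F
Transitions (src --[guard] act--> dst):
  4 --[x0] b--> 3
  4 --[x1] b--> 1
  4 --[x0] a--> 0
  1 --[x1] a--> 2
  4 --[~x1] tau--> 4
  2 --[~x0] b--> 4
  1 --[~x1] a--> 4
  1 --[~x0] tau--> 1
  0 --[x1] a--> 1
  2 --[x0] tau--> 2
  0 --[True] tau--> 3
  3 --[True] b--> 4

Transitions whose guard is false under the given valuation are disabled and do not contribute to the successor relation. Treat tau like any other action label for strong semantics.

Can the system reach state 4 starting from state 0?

6 transition(s) survive guard evaluation.
L0 = {0}
L1 = {3}  cumulative {0,3}
L2 = {4}  cumulative {0,3,4}
R = {0,3,4}
Path to 4: tau·b

Answer: REACHABLE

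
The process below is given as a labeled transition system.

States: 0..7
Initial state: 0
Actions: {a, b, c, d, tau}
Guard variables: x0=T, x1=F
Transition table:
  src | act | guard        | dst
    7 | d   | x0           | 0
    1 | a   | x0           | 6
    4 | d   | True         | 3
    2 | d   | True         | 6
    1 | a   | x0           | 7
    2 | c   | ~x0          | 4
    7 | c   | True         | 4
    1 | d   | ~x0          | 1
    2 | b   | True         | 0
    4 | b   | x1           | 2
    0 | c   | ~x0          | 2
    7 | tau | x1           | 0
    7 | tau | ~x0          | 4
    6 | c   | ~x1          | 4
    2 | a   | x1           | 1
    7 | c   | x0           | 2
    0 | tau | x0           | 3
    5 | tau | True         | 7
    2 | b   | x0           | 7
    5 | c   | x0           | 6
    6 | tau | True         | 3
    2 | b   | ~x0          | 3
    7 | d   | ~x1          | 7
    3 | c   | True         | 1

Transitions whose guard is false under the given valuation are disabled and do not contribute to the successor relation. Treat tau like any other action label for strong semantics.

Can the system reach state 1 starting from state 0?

Answer: REACHABLE

Analysis:
16 transition(s) survive guard evaluation.
L0 = {0}
L1 = {3}  now seen {0,3}
L2 = {1}  now seen {0,1,3}
L3 = {6,7}  now seen {0,1,3,6,7}
L4 = {2,4}  now seen {0,1,2,3,4,6,7}
Reachable = {0,1,2,3,4,6,7}
witness 1: tau·c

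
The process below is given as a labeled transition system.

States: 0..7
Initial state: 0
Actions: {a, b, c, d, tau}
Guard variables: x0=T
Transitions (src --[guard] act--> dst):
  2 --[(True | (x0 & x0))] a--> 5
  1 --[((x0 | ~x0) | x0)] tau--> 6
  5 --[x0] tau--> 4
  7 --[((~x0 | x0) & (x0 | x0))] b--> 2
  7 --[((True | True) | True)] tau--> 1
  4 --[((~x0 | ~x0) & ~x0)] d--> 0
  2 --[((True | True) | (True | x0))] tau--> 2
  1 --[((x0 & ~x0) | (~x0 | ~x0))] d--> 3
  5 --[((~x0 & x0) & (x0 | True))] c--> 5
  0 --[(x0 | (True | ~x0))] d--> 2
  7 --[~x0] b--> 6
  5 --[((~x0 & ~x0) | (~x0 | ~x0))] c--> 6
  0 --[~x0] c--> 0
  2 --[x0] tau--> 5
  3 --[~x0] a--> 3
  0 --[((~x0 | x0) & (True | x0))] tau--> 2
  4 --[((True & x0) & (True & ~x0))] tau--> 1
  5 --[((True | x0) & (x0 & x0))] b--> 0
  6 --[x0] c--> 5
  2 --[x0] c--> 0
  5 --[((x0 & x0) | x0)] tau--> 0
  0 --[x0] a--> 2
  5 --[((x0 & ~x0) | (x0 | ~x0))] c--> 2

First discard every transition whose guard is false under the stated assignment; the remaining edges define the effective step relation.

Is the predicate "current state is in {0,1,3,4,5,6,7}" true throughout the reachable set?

Safe = {0,1,3,4,5,6,7}
R = {0,2,4,5}
  0: safe
  2: outside
  4: safe
  5: safe
reach 2 via d — violates

Answer: INVARIANT VIOLATED at state 2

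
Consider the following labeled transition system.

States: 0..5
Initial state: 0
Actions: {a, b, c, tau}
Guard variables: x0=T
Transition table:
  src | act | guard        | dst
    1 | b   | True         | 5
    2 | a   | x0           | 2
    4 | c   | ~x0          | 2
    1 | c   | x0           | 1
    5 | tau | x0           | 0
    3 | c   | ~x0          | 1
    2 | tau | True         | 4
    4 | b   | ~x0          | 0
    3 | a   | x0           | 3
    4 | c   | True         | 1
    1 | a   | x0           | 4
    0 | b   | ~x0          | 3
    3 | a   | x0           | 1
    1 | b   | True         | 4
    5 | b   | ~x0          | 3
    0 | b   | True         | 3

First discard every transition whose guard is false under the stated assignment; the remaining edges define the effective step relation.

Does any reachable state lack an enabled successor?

Answer: DEADLOCK-FREE

Analysis:
R = {0,1,3,4,5}
  0: b→3  [1 out]
  1: a→4  b→4  b→5  c→1  [4 out]
  3: a→1  a→3  [2 out]
  4: c→1  [1 out]
  5: tau→0  [1 out]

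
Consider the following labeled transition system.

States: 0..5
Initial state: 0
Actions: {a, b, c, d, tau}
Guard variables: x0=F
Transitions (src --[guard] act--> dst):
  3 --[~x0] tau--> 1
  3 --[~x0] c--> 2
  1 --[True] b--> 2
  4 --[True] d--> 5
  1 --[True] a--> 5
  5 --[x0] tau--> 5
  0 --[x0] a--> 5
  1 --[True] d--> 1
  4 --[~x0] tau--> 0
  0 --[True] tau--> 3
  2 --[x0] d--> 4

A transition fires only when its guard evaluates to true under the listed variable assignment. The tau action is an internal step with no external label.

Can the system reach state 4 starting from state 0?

After dropping false guards: 8 live edges.
depth 0: {0}
depth 1: {3}  total {0,3}
depth 2: {1,2}  total {0,1,2,3}
depth 3: {5}  total {0,1,2,3,5}
R = {0,1,2,3,5}

Answer: UNREACHABLE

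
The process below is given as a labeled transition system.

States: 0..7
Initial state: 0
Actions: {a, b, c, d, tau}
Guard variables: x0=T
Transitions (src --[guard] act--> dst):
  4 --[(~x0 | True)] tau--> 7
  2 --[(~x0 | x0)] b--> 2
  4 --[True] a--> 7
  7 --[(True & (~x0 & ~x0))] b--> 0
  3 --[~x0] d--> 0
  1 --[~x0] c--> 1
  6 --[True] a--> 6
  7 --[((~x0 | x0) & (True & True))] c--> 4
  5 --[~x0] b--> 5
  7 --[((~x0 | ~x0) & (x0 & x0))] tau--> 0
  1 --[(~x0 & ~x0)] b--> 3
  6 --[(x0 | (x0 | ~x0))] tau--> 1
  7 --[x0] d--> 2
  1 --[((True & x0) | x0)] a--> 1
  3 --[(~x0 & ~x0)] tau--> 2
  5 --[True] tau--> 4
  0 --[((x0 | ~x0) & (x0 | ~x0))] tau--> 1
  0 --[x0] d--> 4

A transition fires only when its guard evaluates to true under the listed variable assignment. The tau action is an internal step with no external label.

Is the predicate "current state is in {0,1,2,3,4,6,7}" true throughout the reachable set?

Answer: INVARIANT HOLDS

Trace:
Allowed set {0,1,2,3,4,6,7}
R = {0,1,2,4,7}
  0: ok
  1: ok
  2: ok
  4: ok
  7: ok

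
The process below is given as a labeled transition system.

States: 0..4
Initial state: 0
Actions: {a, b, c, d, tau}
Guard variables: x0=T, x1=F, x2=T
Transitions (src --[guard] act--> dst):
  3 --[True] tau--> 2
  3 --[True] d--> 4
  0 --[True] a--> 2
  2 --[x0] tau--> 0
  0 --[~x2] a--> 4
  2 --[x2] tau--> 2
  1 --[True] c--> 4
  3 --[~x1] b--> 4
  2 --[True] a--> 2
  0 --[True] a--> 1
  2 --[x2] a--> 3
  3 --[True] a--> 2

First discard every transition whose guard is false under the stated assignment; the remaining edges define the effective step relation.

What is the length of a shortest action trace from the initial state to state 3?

BFS to 3:
  Layer 0: {0}
  Layer 1: {1,2}
  Layer 2: {3,4}
first hit 3 at d=2 via a·a

Answer: 2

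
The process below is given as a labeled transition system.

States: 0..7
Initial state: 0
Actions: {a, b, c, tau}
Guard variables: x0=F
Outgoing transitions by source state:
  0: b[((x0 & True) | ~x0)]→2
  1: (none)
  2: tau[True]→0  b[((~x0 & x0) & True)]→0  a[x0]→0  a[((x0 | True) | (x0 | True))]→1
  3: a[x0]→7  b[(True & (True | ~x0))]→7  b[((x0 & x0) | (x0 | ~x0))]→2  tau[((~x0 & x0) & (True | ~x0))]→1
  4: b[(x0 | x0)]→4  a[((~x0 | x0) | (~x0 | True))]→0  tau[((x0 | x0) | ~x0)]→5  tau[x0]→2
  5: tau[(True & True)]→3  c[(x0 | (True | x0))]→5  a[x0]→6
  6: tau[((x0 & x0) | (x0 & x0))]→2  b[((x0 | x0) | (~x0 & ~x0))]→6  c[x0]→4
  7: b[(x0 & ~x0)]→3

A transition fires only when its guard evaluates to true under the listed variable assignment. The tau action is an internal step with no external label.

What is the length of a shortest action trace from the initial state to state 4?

Answer: UNREACHABLE

Working:
Layered search for 4:
  depth 0: {0}
  depth 1: {2}
  depth 2: {1}
4 never appears.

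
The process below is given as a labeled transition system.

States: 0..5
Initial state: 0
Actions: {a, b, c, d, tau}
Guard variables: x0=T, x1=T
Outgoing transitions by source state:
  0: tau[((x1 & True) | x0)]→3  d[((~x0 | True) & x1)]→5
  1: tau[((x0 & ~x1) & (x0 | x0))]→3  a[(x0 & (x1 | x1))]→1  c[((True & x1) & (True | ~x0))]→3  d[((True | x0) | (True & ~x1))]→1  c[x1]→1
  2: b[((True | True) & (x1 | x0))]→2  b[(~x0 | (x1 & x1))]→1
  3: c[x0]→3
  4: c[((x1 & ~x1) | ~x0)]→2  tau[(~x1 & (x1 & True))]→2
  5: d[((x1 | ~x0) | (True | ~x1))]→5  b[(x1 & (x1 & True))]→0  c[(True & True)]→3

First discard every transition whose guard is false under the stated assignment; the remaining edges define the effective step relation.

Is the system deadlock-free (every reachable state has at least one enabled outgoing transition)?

Answer: DEADLOCK-FREE

Trace:
R = {0,3,5}
  0: d→5  tau→3  [deg 2]
  3: c→3  [deg 1]
  5: b→0  c→3  d→5  [deg 3]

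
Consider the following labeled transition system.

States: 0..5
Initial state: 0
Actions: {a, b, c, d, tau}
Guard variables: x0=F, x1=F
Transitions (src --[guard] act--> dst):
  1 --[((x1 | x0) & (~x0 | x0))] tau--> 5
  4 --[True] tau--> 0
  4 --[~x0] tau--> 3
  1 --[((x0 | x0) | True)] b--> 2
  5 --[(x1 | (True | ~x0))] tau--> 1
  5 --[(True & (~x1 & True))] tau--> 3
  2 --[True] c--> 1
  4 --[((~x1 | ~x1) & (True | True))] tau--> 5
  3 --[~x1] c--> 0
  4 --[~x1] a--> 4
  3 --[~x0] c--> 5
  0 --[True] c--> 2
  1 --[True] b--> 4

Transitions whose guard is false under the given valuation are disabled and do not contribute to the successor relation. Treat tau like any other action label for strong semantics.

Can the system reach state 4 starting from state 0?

Answer: REACHABLE

Working:
12 transition(s) survive guard evaluation.
depth 0: {0}
depth 1: {2}  total {0,2}
depth 2: {1}  total {0,1,2}
depth 3: {4}  total {0,1,2,4}
depth 4: {3,5}  total {0,1,2,3,4,5}
Reach set: {0,1,2,3,4,5}
Path to 4: c·c·b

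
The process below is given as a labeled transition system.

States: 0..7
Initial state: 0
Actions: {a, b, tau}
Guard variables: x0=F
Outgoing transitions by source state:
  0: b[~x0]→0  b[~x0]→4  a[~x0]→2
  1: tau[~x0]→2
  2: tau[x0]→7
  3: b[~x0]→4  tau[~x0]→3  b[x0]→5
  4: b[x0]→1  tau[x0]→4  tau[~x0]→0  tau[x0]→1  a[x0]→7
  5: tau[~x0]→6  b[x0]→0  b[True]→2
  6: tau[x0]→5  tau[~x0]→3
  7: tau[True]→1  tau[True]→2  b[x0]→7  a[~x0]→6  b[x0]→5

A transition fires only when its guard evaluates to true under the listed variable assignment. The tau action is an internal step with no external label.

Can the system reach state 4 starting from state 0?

After dropping false guards: 13 live edges.
depth 0: {0}
depth 1: {2,4}  cumulative {0,2,4}
Reachable = {0,2,4}
Path to 4: b

Answer: REACHABLE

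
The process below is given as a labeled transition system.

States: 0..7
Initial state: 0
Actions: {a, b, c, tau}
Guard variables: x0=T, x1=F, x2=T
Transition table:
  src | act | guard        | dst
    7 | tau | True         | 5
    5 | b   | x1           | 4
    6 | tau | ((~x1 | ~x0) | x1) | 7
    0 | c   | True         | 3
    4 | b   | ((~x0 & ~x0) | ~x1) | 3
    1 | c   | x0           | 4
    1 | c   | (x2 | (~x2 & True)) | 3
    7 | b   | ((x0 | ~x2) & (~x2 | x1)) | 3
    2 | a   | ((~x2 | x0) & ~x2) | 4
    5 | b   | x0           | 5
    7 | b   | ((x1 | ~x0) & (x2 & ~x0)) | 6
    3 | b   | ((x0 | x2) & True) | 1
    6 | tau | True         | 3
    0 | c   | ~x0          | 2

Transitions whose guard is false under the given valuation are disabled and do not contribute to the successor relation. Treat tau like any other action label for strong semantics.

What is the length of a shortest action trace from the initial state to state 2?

Breadth-first toward 2:
  Layer 0: {0}
  Layer 1: {3}
  Layer 2: {1}
  Layer 3: {4}
2 never appears.

Answer: UNREACHABLE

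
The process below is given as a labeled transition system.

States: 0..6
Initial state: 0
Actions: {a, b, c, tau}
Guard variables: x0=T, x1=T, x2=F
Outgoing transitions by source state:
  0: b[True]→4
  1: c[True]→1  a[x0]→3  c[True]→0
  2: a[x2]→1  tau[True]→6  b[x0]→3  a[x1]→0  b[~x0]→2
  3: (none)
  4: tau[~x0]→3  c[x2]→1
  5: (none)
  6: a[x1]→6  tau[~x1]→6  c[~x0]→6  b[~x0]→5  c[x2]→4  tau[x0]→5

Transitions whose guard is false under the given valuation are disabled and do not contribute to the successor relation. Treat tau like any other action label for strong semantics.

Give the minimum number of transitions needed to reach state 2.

Breadth-first toward 2:
  depth 0: {0}
  depth 1: {4}
2 never appears.

Answer: UNREACHABLE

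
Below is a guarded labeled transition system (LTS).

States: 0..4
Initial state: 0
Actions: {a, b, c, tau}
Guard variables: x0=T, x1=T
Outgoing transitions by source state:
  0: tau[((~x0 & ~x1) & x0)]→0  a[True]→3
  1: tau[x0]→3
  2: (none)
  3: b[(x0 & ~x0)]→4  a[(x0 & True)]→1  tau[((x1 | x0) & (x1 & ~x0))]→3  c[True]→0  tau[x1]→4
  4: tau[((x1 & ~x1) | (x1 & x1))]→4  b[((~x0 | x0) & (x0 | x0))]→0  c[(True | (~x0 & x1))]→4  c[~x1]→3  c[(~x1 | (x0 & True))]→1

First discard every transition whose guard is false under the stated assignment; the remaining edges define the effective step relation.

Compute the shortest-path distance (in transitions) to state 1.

Layered search for 1:
  depth 0: {0}
  depth 1: {3}
  depth 2: {1,4}
1 enters at depth 2; path a·a

Answer: 2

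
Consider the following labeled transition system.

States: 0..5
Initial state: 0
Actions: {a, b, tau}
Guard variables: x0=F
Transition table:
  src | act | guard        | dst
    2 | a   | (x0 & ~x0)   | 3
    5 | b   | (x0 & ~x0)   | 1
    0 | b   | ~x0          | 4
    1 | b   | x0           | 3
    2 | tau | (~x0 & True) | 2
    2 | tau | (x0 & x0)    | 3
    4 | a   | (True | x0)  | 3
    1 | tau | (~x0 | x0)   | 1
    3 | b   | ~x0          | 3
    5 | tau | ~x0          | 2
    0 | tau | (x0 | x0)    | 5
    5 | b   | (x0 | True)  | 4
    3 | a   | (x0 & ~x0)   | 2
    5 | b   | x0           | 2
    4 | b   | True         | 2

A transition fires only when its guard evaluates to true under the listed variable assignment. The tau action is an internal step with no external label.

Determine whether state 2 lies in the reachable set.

Guard filter leaves 8 enabled edge(s).
L0 = {0}
L1 = {4}  cumulative {0,4}
L2 = {2,3}  cumulative {0,2,3,4}
Reachable = {0,2,3,4}
Path to 2: b·b

Answer: REACHABLE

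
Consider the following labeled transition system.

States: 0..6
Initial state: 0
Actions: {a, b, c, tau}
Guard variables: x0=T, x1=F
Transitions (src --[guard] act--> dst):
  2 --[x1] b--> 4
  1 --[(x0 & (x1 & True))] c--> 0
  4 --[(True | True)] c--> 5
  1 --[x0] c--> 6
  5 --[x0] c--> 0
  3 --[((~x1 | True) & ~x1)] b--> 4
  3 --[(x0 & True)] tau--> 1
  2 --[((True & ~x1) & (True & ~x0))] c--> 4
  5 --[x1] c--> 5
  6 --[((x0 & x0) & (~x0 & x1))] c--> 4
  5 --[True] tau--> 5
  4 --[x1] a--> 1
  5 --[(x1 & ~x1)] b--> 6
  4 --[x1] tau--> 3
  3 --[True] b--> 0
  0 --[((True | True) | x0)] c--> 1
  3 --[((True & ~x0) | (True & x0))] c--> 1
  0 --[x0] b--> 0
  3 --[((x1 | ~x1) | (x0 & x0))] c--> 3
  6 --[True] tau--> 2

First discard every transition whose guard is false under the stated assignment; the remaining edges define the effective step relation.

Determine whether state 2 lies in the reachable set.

Answer: REACHABLE

Working:
12 transition(s) survive guard evaluation.
depth 0: {0}
depth 1: {1}  total {0,1}
depth 2: {6}  total {0,1,6}
depth 3: {2}  total {0,1,2,6}
Reachable = {0,1,2,6}
Path to 2: c·c·tau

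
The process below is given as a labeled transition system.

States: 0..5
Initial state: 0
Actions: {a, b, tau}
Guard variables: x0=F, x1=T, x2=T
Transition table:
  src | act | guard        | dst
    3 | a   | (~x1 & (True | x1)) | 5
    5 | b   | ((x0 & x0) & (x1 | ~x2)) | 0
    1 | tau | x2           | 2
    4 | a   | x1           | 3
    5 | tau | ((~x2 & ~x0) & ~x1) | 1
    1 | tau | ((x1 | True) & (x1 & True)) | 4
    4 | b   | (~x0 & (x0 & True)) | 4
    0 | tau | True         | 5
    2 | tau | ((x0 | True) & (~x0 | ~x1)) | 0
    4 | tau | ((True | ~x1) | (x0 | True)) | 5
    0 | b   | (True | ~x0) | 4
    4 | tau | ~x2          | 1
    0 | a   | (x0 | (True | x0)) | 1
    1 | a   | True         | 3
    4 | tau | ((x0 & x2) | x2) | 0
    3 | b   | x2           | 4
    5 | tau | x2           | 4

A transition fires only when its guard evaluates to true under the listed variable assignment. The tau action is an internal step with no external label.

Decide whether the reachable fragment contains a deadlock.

Reach set: {0,1,2,3,4,5}
  0: a→1  b→4  tau→5  [3 out]
  1: a→3  tau→2  tau→4  [3 out]
  2: tau→0  [1 out]
  3: b→4  [1 out]
  4: a→3  tau→0  tau→5  [3 out]
  5: tau→4  [1 out]

Answer: DEADLOCK-FREE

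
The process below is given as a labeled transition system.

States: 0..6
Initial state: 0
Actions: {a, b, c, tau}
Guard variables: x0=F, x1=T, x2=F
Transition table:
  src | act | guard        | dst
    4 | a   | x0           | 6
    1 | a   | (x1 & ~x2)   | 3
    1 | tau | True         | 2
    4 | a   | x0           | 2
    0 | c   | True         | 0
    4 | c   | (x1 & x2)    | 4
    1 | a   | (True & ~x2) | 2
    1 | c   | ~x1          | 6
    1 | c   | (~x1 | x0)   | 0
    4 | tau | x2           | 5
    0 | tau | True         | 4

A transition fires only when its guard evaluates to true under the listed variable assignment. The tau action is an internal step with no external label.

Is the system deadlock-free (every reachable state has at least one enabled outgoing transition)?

Answer: DEADLOCK at state 4

Trace:
R = {0,4}
  0: c→0  tau→4  [2 exit(s)]
  4: ∅  [no exit]
Path to 4: tau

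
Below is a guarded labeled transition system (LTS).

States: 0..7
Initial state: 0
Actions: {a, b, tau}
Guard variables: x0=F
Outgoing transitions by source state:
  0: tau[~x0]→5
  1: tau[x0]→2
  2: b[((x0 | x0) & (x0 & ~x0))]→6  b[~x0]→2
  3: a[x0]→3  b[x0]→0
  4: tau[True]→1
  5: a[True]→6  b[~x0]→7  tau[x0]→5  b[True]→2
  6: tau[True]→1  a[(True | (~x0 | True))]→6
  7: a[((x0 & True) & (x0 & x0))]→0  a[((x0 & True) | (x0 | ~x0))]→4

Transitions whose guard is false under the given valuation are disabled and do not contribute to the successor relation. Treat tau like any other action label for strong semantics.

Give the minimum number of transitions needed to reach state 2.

Breadth-first toward 2:
  Layer 0: {0}
  Layer 1: {5}
  Layer 2: {2,6,7}
2 enters at depth 2; path tau·b

Answer: 2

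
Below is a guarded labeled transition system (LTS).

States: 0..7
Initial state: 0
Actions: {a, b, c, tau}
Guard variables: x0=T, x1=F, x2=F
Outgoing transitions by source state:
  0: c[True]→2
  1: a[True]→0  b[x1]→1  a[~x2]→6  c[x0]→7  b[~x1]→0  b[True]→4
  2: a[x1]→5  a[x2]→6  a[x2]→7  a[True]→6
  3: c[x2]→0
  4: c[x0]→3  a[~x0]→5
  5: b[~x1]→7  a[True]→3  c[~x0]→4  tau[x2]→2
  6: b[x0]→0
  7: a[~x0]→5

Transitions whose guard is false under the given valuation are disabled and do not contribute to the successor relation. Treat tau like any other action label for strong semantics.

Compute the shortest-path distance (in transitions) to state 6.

Layered search for 6:
  depth 0: {0}
  depth 1: {2}
  depth 2: {6}
depth(6)=2, e.g. c·a

Answer: 2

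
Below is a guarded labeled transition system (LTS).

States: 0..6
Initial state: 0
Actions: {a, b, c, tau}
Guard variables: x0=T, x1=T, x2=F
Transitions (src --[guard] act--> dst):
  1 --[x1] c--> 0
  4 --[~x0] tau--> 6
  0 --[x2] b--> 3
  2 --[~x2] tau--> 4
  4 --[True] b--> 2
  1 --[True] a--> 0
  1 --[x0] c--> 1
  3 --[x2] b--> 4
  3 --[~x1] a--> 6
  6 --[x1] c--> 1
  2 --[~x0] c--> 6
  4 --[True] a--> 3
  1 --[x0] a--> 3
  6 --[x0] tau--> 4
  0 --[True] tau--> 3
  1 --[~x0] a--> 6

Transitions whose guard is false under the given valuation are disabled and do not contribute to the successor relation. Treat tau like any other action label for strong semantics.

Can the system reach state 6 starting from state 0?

Answer: UNREACHABLE

Working:
10 transition(s) survive guard evaluation.
Layer 0: {0}
Layer 1: {3}  now seen {0,3}
Reachable = {0,3}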